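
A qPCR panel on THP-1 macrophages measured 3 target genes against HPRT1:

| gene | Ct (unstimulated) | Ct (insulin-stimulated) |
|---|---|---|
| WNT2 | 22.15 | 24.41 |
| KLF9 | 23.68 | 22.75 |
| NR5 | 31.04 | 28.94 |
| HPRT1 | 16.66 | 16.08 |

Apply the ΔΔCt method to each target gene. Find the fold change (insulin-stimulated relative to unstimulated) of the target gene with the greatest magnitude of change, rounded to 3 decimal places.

0.140

WNT2: ΔΔCt = (24.41−16.08) − (22.15−16.66) = 8.33 − 5.49 = 2.84; fold change = 2^-2.84 = 0.140
KLF9: ΔΔCt = (22.75−16.08) − (23.68−16.66) = 6.67 − 7.02 = -0.35; fold change = 2^0.35 = 1.275
NR5: ΔΔCt = (28.94−16.08) − (31.04−16.66) = 12.86 − 14.38 = -1.52; fold change = 2^1.52 = 2.868
WNT2 has the largest |ΔΔCt| = 2.84.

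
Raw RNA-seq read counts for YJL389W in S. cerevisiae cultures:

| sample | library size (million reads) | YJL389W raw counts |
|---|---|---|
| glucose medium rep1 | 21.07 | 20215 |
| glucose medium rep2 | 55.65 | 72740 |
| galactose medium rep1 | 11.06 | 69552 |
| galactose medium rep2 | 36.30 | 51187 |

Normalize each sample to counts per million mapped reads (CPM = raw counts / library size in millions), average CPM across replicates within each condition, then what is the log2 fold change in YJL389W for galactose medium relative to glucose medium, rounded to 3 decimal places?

1.764

CPM(glucose medium rep1) = 20215 / 21.07 = 959.4210
CPM(glucose medium rep2) = 72740 / 55.65 = 1307.0979
CPM(galactose medium rep1) = 69552 / 11.06 = 6288.6076
CPM(galactose medium rep2) = 51187 / 36.30 = 1410.1102
mean CPM(glucose medium) = 1133.2595; mean CPM(galactose medium) = 3849.3589
Fold change = 3849.3589 / 1133.2595 = 3.39671
log2(3.39671) = 1.7641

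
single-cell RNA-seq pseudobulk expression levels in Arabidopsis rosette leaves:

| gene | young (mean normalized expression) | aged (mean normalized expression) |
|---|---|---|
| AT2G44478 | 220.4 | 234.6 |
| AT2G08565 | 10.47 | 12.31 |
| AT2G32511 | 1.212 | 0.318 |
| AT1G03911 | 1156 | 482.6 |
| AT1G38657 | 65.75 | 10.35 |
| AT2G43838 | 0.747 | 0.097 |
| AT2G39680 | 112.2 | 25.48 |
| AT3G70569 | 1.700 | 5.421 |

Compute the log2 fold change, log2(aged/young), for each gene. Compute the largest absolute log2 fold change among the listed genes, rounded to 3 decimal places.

2.945

log2(234.6/220.4) = 0.090  (AT2G44478)
log2(12.31/10.47) = 0.234  (AT2G08565)
log2(0.318/1.212) = -1.930  (AT2G32511)
log2(482.6/1156) = -1.260  (AT1G03911)
log2(10.35/65.75) = -2.667  (AT1G38657)
log2(0.097/0.747) = -2.945  (AT2G43838)
log2(25.48/112.2) = -2.139  (AT2G39680)
log2(5.421/1.700) = 1.673  (AT3G70569)
The largest magnitude belongs to AT2G43838.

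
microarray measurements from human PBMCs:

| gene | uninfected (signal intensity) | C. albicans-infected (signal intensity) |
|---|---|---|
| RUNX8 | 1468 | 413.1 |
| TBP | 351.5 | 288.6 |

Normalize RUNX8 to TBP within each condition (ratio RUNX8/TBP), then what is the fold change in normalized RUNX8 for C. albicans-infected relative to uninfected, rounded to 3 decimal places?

RUNX8/TBP (uninfected) = 1468 / 351.5 = 4.1764
RUNX8/TBP (C. albicans-infected) = 413.1 / 288.6 = 1.4314
Fold change = 1.4314 / 4.1764 = 0.3427

0.343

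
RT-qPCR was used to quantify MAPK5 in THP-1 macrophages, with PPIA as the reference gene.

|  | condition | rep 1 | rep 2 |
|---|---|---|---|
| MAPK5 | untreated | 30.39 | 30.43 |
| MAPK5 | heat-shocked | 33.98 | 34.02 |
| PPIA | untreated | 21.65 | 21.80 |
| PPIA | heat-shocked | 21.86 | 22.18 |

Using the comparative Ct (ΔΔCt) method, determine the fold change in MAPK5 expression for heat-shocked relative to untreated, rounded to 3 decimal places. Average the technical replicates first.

0.102

Mean Ct: MAPK5 untreated 30.410; MAPK5 heat-shocked 34.000; PPIA untreated 21.725; PPIA heat-shocked 22.020
ΔCt(untreated) = 30.410 − 21.725 = 8.685
ΔCt(heat-shocked) = 34.000 − 22.020 = 11.980
ΔΔCt = 11.980 − 8.685 = 3.295
Fold change = 2^(−3.295) = 0.1019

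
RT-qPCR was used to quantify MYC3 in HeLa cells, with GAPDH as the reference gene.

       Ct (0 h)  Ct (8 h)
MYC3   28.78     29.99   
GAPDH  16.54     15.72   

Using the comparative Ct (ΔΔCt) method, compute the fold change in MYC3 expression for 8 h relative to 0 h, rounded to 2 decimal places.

ΔCt(0 h) = 28.780 − 16.540 = 12.240
ΔCt(8 h) = 29.990 − 15.720 = 14.270
ΔΔCt = 14.270 − 12.240 = 2.030
Fold change = 2^(−2.030) = 0.245

0.24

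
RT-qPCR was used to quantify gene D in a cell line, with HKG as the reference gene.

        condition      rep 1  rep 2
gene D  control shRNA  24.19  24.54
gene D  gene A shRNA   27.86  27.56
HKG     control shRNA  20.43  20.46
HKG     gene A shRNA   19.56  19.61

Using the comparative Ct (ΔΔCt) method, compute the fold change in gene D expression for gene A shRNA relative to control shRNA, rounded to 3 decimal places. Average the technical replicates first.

Mean Ct: gene D control shRNA 24.365; gene D gene A shRNA 27.710; HKG control shRNA 20.445; HKG gene A shRNA 19.585
ΔCt(control shRNA) = 24.365 − 20.445 = 3.920
ΔCt(gene A shRNA) = 27.710 − 19.585 = 8.125
ΔΔCt = 8.125 − 3.920 = 4.205
Fold change = 2^(−4.205) = 0.0542

0.054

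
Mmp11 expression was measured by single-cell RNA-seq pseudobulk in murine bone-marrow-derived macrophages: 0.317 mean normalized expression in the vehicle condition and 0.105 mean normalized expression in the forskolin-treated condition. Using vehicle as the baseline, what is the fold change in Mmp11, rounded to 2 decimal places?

Fold change = 0.105 / 0.317 = 0.331
Mmp11 is downregulated.

0.33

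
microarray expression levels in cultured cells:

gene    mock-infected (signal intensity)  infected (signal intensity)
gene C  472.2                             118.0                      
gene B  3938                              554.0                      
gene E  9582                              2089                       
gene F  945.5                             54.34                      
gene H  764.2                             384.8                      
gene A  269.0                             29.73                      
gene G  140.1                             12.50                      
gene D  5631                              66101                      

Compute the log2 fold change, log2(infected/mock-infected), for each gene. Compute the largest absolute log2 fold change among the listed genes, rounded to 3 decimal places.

4.121

log2(118.0/472.2) = -2.001  (gene C)
log2(554.0/3938) = -2.830  (gene B)
log2(2089/9582) = -2.198  (gene E)
log2(54.34/945.5) = -4.121  (gene F)
log2(384.8/764.2) = -0.990  (gene H)
log2(29.73/269.0) = -3.178  (gene A)
log2(12.50/140.1) = -3.486  (gene G)
log2(66101/5631) = 3.553  (gene D)
The largest magnitude belongs to gene F.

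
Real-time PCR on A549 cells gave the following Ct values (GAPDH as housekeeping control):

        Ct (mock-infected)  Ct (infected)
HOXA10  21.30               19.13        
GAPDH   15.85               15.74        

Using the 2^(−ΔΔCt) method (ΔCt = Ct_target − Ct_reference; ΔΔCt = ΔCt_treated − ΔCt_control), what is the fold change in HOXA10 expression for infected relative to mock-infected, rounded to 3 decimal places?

4.170

ΔCt(mock-infected) = 21.300 − 15.850 = 5.450
ΔCt(infected) = 19.130 − 15.740 = 3.390
ΔΔCt = 3.390 − 5.450 = -2.060
Fold change = 2^(−(-2.060)) = 2^2.060 = 4.1699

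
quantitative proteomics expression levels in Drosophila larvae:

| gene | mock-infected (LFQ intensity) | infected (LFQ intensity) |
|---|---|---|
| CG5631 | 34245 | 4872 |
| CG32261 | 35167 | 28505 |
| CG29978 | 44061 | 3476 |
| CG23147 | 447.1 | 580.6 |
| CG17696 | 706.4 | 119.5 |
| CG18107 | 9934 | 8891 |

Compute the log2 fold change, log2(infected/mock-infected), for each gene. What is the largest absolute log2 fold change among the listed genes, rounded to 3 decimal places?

3.664

log2(4872/34245) = -2.813  (CG5631)
log2(28505/35167) = -0.303  (CG32261)
log2(3476/44061) = -3.664  (CG29978)
log2(580.6/447.1) = 0.377  (CG23147)
log2(119.5/706.4) = -2.563  (CG17696)
log2(8891/9934) = -0.160  (CG18107)
The largest magnitude belongs to CG29978.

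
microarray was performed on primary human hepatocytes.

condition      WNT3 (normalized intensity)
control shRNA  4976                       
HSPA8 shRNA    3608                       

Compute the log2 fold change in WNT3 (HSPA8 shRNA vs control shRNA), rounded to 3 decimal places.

Fold change = 3608 / 4976 = 0.7251
log2(0.7251) = -0.4638

-0.464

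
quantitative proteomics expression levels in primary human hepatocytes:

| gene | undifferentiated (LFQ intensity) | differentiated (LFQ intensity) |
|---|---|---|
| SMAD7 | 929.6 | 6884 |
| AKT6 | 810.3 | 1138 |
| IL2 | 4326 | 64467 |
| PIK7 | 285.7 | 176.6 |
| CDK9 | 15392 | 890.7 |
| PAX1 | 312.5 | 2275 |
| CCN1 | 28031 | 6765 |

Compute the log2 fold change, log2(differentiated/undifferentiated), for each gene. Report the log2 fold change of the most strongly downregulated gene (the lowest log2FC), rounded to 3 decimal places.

-4.111

log2(6884/929.6) = 2.889  (SMAD7)
log2(1138/810.3) = 0.490  (AKT6)
log2(64467/4326) = 3.897  (IL2)
log2(176.6/285.7) = -0.694  (PIK7)
log2(890.7/15392) = -4.111  (CDK9)
log2(2275/312.5) = 2.864  (PAX1)
log2(6765/28031) = -2.051  (CCN1)
CDK9 is most strongly downregulated.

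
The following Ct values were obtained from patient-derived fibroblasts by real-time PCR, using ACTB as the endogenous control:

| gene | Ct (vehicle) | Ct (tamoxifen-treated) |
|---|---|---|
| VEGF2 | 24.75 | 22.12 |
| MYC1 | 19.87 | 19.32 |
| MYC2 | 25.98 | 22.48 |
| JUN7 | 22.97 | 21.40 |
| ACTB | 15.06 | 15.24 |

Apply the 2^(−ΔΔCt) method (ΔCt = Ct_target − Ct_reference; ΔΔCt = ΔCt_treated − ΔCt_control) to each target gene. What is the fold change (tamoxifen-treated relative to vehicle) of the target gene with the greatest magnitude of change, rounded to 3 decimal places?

VEGF2: ΔΔCt = (22.12−15.24) − (24.75−15.06) = 6.88 − 9.69 = -2.81; fold change = 2^2.81 = 7.013
MYC1: ΔΔCt = (19.32−15.24) − (19.87−15.06) = 4.08 − 4.81 = -0.73; fold change = 2^0.73 = 1.659
MYC2: ΔΔCt = (22.48−15.24) − (25.98−15.06) = 7.24 − 10.92 = -3.68; fold change = 2^3.68 = 12.817
JUN7: ΔΔCt = (21.40−15.24) − (22.97−15.06) = 6.16 − 7.91 = -1.75; fold change = 2^1.75 = 3.364
MYC2 has the largest |ΔΔCt| = 3.68.

12.817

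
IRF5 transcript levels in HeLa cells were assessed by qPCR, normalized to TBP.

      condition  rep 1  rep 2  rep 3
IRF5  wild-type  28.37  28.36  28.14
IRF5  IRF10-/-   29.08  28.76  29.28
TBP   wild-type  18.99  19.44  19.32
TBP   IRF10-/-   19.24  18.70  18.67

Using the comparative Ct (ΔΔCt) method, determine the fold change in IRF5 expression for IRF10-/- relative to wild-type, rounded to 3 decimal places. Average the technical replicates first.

Mean Ct: IRF5 wild-type 28.290; IRF5 IRF10-/- 29.040; TBP wild-type 19.250; TBP IRF10-/- 18.870
ΔCt(wild-type) = 28.290 − 19.250 = 9.040
ΔCt(IRF10-/-) = 29.040 − 18.870 = 10.170
ΔΔCt = 10.170 − 9.040 = 1.130
Fold change = 2^(−1.130) = 0.4569

0.457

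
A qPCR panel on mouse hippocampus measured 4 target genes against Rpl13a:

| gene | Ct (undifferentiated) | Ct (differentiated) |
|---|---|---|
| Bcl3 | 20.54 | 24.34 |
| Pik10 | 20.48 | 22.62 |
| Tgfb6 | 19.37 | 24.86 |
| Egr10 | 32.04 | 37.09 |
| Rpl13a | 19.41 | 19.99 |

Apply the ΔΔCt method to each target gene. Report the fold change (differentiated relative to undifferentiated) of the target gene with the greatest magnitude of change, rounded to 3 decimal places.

0.033

Bcl3: ΔΔCt = (24.34−19.99) − (20.54−19.41) = 4.35 − 1.13 = 3.22; fold change = 2^-3.22 = 0.107
Pik10: ΔΔCt = (22.62−19.99) − (20.48−19.41) = 2.63 − 1.07 = 1.56; fold change = 2^-1.56 = 0.339
Tgfb6: ΔΔCt = (24.86−19.99) − (19.37−19.41) = 4.87 − (-0.04) = 4.91; fold change = 2^-4.91 = 0.033
Egr10: ΔΔCt = (37.09−19.99) − (32.04−19.41) = 17.10 − 12.63 = 4.47; fold change = 2^-4.47 = 0.045
Tgfb6 has the largest |ΔΔCt| = 4.91.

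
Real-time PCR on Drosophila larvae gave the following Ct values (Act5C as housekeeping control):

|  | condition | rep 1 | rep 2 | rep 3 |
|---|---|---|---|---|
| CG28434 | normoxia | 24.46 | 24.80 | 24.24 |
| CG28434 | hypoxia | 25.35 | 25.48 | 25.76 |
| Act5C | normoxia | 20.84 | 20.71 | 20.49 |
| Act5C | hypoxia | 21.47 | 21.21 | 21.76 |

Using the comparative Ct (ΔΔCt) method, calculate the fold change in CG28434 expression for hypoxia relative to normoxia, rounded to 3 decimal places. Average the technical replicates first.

Mean Ct: CG28434 normoxia 24.500; CG28434 hypoxia 25.530; Act5C normoxia 20.680; Act5C hypoxia 21.480
ΔCt(normoxia) = 24.500 − 20.680 = 3.820
ΔCt(hypoxia) = 25.530 − 21.480 = 4.050
ΔΔCt = 4.050 − 3.820 = 0.230
Fold change = 2^(−0.230) = 0.8526

0.853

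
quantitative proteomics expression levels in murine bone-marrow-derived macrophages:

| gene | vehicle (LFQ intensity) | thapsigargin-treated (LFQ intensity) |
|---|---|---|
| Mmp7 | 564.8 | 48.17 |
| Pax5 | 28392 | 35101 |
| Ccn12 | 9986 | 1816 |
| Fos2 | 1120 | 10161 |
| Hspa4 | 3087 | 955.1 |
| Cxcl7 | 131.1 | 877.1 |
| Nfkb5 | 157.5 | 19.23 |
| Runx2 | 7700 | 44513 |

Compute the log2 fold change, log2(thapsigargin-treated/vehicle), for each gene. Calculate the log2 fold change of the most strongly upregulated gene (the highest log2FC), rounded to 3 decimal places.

log2(48.17/564.8) = -3.552  (Mmp7)
log2(35101/28392) = 0.306  (Pax5)
log2(1816/9986) = -2.459  (Ccn12)
log2(10161/1120) = 3.181  (Fos2)
log2(955.1/3087) = -1.692  (Hspa4)
log2(877.1/131.1) = 2.742  (Cxcl7)
log2(19.23/157.5) = -3.034  (Nfkb5)
log2(44513/7700) = 2.531  (Runx2)
Fos2 is most strongly upregulated.

3.181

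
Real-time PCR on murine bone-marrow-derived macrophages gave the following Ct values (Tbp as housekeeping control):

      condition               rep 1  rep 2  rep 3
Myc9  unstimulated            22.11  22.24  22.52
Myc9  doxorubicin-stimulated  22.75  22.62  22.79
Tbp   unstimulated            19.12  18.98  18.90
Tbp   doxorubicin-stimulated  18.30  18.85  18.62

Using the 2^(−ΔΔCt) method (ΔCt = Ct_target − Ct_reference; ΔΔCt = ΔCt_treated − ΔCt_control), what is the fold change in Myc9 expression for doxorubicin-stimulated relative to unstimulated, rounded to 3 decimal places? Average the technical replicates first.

Mean Ct: Myc9 unstimulated 22.290; Myc9 doxorubicin-stimulated 22.720; Tbp unstimulated 19.000; Tbp doxorubicin-stimulated 18.590
ΔCt(unstimulated) = 22.290 − 19.000 = 3.290
ΔCt(doxorubicin-stimulated) = 22.720 − 18.590 = 4.130
ΔΔCt = 4.130 − 3.290 = 0.840
Fold change = 2^(−0.840) = 0.5586

0.559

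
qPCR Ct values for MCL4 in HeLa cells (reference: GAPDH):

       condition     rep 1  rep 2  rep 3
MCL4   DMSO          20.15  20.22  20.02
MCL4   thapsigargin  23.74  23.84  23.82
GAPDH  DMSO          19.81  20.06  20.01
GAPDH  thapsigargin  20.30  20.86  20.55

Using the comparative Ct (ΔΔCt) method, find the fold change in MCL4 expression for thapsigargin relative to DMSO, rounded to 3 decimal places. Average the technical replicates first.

0.120

Mean Ct: MCL4 DMSO 20.130; MCL4 thapsigargin 23.800; GAPDH DMSO 19.960; GAPDH thapsigargin 20.570
ΔCt(DMSO) = 20.130 − 19.960 = 0.170
ΔCt(thapsigargin) = 23.800 − 20.570 = 3.230
ΔΔCt = 3.230 − 0.170 = 3.060
Fold change = 2^(−3.060) = 0.1199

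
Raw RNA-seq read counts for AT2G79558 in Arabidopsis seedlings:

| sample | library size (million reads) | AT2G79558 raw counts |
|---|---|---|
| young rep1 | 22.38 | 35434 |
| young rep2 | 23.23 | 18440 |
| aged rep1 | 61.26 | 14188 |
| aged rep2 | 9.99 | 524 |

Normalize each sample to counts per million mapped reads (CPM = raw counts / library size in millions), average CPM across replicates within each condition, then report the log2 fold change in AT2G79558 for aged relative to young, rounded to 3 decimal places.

CPM(young rep1) = 35434 / 22.38 = 1583.2887
CPM(young rep2) = 18440 / 23.23 = 793.8011
CPM(aged rep1) = 14188 / 61.26 = 231.6030
CPM(aged rep2) = 524 / 9.99 = 52.4525
mean CPM(young) = 1188.5449; mean CPM(aged) = 142.0277
Fold change = 142.0277 / 1188.5449 = 0.11950
log2(0.11950) = -3.0650

-3.065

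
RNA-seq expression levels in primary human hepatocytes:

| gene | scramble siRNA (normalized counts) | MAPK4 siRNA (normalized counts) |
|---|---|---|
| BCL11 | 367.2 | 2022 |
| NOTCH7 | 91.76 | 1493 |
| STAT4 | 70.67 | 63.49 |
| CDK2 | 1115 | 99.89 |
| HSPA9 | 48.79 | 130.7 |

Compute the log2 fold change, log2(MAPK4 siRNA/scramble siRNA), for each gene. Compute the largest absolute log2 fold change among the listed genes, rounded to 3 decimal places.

log2(2022/367.2) = 2.461  (BCL11)
log2(1493/91.76) = 4.024  (NOTCH7)
log2(63.49/70.67) = -0.155  (STAT4)
log2(99.89/1115) = -3.481  (CDK2)
log2(130.7/48.79) = 1.422  (HSPA9)
The largest magnitude belongs to NOTCH7.

4.024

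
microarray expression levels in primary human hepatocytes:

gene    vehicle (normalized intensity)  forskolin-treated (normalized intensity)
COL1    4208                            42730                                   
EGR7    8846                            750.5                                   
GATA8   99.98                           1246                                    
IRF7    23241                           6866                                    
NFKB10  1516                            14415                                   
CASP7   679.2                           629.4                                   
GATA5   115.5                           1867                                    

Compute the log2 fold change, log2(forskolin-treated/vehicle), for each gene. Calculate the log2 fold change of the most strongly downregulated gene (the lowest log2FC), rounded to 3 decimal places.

-3.559

log2(42730/4208) = 3.344  (COL1)
log2(750.5/8846) = -3.559  (EGR7)
log2(1246/99.98) = 3.640  (GATA8)
log2(6866/23241) = -1.759  (IRF7)
log2(14415/1516) = 3.249  (NFKB10)
log2(629.4/679.2) = -0.110  (CASP7)
log2(1867/115.5) = 4.015  (GATA5)
EGR7 is most strongly downregulated.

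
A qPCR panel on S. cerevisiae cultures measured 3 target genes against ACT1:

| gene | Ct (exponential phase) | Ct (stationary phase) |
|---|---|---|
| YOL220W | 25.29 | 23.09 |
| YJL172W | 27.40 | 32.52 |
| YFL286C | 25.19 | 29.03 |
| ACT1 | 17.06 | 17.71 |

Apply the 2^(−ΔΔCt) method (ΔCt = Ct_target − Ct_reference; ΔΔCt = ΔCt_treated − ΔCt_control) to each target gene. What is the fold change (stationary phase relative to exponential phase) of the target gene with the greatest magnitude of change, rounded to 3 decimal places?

YOL220W: ΔΔCt = (23.09−17.71) − (25.29−17.06) = 5.38 − 8.23 = -2.85; fold change = 2^2.85 = 7.210
YJL172W: ΔΔCt = (32.52−17.71) − (27.40−17.06) = 14.81 − 10.34 = 4.47; fold change = 2^-4.47 = 0.045
YFL286C: ΔΔCt = (29.03−17.71) − (25.19−17.06) = 11.32 − 8.13 = 3.19; fold change = 2^-3.19 = 0.110
YJL172W has the largest |ΔΔCt| = 4.47.

0.045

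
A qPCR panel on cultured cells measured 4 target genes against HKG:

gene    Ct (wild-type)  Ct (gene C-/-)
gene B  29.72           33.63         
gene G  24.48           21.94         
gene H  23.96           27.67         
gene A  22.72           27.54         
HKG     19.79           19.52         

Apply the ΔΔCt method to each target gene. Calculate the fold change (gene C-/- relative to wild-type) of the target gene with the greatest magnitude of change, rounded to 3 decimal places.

0.029

gene B: ΔΔCt = (33.63−19.52) − (29.72−19.79) = 14.11 − 9.93 = 4.18; fold change = 2^-4.18 = 0.055
gene G: ΔΔCt = (21.94−19.52) − (24.48−19.79) = 2.42 − 4.69 = -2.27; fold change = 2^2.27 = 4.823
gene H: ΔΔCt = (27.67−19.52) − (23.96−19.79) = 8.15 − 4.17 = 3.98; fold change = 2^-3.98 = 0.063
gene A: ΔΔCt = (27.54−19.52) − (22.72−19.79) = 8.02 − 2.93 = 5.09; fold change = 2^-5.09 = 0.029
gene A has the largest |ΔΔCt| = 5.09.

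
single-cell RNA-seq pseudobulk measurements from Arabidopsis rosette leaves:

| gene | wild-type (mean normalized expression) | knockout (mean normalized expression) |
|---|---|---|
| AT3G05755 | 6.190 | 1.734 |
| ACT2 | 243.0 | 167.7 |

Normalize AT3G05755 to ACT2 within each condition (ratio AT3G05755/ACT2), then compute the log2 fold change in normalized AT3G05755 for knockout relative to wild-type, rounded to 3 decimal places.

-1.301

AT3G05755/ACT2 (wild-type) = 6.190 / 243.0 = 0.025473
AT3G05755/ACT2 (knockout) = 1.734 / 167.7 = 0.01034
Fold change = 0.01034 / 0.025473 = 0.4059
log2(0.4059) = -1.3008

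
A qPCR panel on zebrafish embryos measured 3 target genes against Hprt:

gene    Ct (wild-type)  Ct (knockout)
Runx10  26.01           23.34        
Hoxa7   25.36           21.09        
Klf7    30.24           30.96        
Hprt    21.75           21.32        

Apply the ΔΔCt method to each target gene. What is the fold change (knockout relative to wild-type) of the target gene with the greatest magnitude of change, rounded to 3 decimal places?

Runx10: ΔΔCt = (23.34−21.32) − (26.01−21.75) = 2.02 − 4.26 = -2.24; fold change = 2^2.24 = 4.724
Hoxa7: ΔΔCt = (21.09−21.32) − (25.36−21.75) = -0.23 − 3.61 = -3.84; fold change = 2^3.84 = 14.320
Klf7: ΔΔCt = (30.96−21.32) − (30.24−21.75) = 9.64 − 8.49 = 1.15; fold change = 2^-1.15 = 0.451
Hoxa7 has the largest |ΔΔCt| = 3.84.

14.320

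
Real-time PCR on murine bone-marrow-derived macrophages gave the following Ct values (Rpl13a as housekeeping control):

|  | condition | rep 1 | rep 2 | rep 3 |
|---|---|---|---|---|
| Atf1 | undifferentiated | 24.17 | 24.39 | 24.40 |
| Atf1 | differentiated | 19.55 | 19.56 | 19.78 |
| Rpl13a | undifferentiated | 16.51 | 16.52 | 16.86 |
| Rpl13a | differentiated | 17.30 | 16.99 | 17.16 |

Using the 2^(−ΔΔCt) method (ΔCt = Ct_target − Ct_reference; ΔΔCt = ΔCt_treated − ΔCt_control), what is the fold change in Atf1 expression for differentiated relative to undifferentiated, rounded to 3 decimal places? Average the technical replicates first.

Mean Ct: Atf1 undifferentiated 24.320; Atf1 differentiated 19.630; Rpl13a undifferentiated 16.630; Rpl13a differentiated 17.150
ΔCt(undifferentiated) = 24.320 − 16.630 = 7.690
ΔCt(differentiated) = 19.630 − 17.150 = 2.480
ΔΔCt = 2.480 − 7.690 = -5.210
Fold change = 2^(−(-5.210)) = 2^5.210 = 37.0140

37.014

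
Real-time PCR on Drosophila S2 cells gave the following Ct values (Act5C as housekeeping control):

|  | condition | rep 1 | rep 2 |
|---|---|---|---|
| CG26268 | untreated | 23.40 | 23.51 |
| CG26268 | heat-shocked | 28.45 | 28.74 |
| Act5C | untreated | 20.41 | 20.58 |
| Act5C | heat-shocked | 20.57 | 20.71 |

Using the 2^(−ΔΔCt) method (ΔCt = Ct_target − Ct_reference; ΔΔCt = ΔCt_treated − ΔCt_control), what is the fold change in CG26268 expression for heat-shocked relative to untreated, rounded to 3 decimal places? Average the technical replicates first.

0.031

Mean Ct: CG26268 untreated 23.455; CG26268 heat-shocked 28.595; Act5C untreated 20.495; Act5C heat-shocked 20.640
ΔCt(untreated) = 23.455 − 20.495 = 2.960
ΔCt(heat-shocked) = 28.595 − 20.640 = 7.955
ΔΔCt = 7.955 − 2.960 = 4.995
Fold change = 2^(−4.995) = 0.0314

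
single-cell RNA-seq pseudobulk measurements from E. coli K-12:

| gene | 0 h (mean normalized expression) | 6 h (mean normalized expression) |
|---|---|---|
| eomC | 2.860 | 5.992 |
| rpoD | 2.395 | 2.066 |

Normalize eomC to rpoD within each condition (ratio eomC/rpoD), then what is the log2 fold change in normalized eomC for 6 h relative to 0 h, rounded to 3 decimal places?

eomC/rpoD (0 h) = 2.860 / 2.395 = 1.1942
eomC/rpoD (6 h) = 5.992 / 2.066 = 2.9003
Fold change = 2.9003 / 1.1942 = 2.4287
log2(2.4287) = 1.2802

1.280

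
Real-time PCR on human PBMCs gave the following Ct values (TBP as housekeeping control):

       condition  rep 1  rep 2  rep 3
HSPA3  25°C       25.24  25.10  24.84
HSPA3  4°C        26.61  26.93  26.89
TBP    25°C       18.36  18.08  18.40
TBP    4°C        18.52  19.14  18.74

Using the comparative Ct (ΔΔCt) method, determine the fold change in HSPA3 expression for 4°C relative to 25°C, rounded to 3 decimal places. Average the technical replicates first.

Mean Ct: HSPA3 25°C 25.060; HSPA3 4°C 26.810; TBP 25°C 18.280; TBP 4°C 18.800
ΔCt(25°C) = 25.060 − 18.280 = 6.780
ΔCt(4°C) = 26.810 − 18.800 = 8.010
ΔΔCt = 8.010 − 6.780 = 1.230
Fold change = 2^(−1.230) = 0.4263

0.426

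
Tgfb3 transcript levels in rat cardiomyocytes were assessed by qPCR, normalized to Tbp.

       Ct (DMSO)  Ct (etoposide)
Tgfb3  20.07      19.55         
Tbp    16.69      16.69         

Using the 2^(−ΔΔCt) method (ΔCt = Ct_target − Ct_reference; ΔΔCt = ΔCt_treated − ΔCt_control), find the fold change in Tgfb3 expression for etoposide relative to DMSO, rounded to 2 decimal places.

ΔCt(DMSO) = 20.070 − 16.690 = 3.380
ΔCt(etoposide) = 19.550 − 16.690 = 2.860
ΔΔCt = 2.860 − 3.380 = -0.520
Fold change = 2^(−(-0.520)) = 2^0.520 = 1.434

1.43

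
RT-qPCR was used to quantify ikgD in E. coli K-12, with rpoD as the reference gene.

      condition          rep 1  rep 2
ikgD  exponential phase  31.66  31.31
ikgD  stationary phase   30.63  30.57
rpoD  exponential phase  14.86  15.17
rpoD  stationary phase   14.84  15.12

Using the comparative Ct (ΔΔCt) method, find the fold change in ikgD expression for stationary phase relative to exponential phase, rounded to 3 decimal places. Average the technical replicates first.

Mean Ct: ikgD exponential phase 31.485; ikgD stationary phase 30.600; rpoD exponential phase 15.015; rpoD stationary phase 14.980
ΔCt(exponential phase) = 31.485 − 15.015 = 16.470
ΔCt(stationary phase) = 30.600 − 14.980 = 15.620
ΔΔCt = 15.620 − 16.470 = -0.850
Fold change = 2^(−(-0.850)) = 2^0.850 = 1.8025

1.803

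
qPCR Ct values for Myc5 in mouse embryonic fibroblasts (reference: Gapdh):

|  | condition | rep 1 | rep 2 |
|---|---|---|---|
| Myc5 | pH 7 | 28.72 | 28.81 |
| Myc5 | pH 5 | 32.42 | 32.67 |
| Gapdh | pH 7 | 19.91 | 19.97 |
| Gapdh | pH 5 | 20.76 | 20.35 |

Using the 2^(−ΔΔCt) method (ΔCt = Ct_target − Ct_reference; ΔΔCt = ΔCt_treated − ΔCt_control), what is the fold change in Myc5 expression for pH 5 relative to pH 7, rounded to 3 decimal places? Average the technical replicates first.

Mean Ct: Myc5 pH 7 28.765; Myc5 pH 5 32.545; Gapdh pH 7 19.940; Gapdh pH 5 20.555
ΔCt(pH 7) = 28.765 − 19.940 = 8.825
ΔCt(pH 5) = 32.545 − 20.555 = 11.990
ΔΔCt = 11.990 − 8.825 = 3.165
Fold change = 2^(−3.165) = 0.1115

0.111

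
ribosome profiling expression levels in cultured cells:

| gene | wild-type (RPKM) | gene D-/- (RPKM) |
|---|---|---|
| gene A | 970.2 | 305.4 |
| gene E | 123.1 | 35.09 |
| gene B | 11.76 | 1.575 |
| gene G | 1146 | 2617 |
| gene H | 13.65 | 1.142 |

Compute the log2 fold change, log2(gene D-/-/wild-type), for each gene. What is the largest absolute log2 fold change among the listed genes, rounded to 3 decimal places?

3.579

log2(305.4/970.2) = -1.668  (gene A)
log2(35.09/123.1) = -1.811  (gene E)
log2(1.575/11.76) = -2.900  (gene B)
log2(2617/1146) = 1.191  (gene G)
log2(1.142/13.65) = -3.579  (gene H)
The largest magnitude belongs to gene H.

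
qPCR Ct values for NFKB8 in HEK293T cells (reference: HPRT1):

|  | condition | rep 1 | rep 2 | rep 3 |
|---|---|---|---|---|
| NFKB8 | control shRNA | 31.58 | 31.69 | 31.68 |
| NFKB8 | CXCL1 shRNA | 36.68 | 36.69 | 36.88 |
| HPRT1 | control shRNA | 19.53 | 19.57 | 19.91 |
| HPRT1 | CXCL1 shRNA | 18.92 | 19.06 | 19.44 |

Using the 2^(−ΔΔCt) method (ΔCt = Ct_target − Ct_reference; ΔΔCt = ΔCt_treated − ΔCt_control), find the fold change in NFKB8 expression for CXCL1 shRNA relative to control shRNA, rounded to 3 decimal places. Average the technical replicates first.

0.020

Mean Ct: NFKB8 control shRNA 31.650; NFKB8 CXCL1 shRNA 36.750; HPRT1 control shRNA 19.670; HPRT1 CXCL1 shRNA 19.140
ΔCt(control shRNA) = 31.650 − 19.670 = 11.980
ΔCt(CXCL1 shRNA) = 36.750 − 19.140 = 17.610
ΔΔCt = 17.610 − 11.980 = 5.630
Fold change = 2^(−5.630) = 0.0202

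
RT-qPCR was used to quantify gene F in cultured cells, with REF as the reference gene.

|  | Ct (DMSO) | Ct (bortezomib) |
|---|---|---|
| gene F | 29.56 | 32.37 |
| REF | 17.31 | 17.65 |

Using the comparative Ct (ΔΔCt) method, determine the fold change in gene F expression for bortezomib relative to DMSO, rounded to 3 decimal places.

0.180

ΔCt(DMSO) = 29.560 − 17.310 = 12.250
ΔCt(bortezomib) = 32.370 − 17.650 = 14.720
ΔΔCt = 14.720 − 12.250 = 2.470
Fold change = 2^(−2.470) = 0.1805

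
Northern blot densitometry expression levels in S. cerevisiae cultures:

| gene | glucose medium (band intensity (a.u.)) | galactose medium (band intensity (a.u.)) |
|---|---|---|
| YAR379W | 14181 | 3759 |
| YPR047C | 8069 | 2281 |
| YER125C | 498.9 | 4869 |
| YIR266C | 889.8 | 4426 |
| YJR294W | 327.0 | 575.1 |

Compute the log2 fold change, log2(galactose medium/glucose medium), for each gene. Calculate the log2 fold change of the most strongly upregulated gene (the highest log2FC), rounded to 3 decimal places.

3.287

log2(3759/14181) = -1.916  (YAR379W)
log2(2281/8069) = -1.823  (YPR047C)
log2(4869/498.9) = 3.287  (YER125C)
log2(4426/889.8) = 2.314  (YIR266C)
log2(575.1/327.0) = 0.815  (YJR294W)
YER125C is most strongly upregulated.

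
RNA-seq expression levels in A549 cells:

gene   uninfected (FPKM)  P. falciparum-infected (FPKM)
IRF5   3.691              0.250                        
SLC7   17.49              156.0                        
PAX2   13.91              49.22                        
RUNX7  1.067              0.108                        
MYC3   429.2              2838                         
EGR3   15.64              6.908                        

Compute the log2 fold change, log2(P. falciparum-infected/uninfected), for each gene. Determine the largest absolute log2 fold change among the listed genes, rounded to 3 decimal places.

3.884

log2(0.250/3.691) = -3.884  (IRF5)
log2(156.0/17.49) = 3.157  (SLC7)
log2(49.22/13.91) = 1.823  (PAX2)
log2(0.108/1.067) = -3.304  (RUNX7)
log2(2838/429.2) = 2.725  (MYC3)
log2(6.908/15.64) = -1.179  (EGR3)
The largest magnitude belongs to IRF5.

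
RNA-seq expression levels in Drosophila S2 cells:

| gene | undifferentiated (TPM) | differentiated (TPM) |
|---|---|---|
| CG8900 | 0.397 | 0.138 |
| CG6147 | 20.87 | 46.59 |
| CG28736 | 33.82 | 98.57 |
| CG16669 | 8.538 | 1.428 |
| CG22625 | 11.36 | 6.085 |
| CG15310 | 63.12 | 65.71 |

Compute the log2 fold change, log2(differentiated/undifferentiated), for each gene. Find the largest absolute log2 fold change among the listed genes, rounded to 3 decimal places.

log2(0.138/0.397) = -1.524  (CG8900)
log2(46.59/20.87) = 1.159  (CG6147)
log2(98.57/33.82) = 1.543  (CG28736)
log2(1.428/8.538) = -2.580  (CG16669)
log2(6.085/11.36) = -0.901  (CG22625)
log2(65.71/63.12) = 0.058  (CG15310)
The largest magnitude belongs to CG16669.

2.580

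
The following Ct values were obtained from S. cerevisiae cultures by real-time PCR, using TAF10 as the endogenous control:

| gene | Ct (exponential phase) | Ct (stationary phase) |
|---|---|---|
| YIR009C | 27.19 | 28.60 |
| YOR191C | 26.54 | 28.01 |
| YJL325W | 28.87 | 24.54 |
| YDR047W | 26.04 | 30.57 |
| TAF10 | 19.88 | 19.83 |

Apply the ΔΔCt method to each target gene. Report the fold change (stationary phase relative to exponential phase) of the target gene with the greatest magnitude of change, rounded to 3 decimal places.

0.042

YIR009C: ΔΔCt = (28.60−19.83) − (27.19−19.88) = 8.77 − 7.31 = 1.46; fold change = 2^-1.46 = 0.363
YOR191C: ΔΔCt = (28.01−19.83) − (26.54−19.88) = 8.18 − 6.66 = 1.52; fold change = 2^-1.52 = 0.349
YJL325W: ΔΔCt = (24.54−19.83) − (28.87−19.88) = 4.71 − 8.99 = -4.28; fold change = 2^4.28 = 19.427
YDR047W: ΔΔCt = (30.57−19.83) − (26.04−19.88) = 10.74 − 6.16 = 4.58; fold change = 2^-4.58 = 0.042
YDR047W has the largest |ΔΔCt| = 4.58.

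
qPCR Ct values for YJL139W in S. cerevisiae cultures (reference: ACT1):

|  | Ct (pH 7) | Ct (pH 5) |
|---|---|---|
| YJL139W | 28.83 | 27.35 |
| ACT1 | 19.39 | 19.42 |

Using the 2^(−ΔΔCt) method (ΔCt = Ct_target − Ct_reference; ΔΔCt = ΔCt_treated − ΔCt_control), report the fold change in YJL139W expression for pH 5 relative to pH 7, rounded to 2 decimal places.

ΔCt(pH 7) = 28.830 − 19.390 = 9.440
ΔCt(pH 5) = 27.350 − 19.420 = 7.930
ΔΔCt = 7.930 − 9.440 = -1.510
Fold change = 2^(−(-1.510)) = 2^1.510 = 2.848

2.85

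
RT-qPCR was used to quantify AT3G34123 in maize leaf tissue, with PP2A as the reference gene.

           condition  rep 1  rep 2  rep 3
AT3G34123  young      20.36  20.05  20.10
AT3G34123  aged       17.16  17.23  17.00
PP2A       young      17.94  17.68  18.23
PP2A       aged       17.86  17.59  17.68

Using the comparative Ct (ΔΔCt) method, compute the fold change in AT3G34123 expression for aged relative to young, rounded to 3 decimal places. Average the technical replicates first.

6.964

Mean Ct: AT3G34123 young 20.170; AT3G34123 aged 17.130; PP2A young 17.950; PP2A aged 17.710
ΔCt(young) = 20.170 − 17.950 = 2.220
ΔCt(aged) = 17.130 − 17.710 = -0.580
ΔΔCt = -0.580 − 2.220 = -2.800
Fold change = 2^(−(-2.800)) = 2^2.800 = 6.9644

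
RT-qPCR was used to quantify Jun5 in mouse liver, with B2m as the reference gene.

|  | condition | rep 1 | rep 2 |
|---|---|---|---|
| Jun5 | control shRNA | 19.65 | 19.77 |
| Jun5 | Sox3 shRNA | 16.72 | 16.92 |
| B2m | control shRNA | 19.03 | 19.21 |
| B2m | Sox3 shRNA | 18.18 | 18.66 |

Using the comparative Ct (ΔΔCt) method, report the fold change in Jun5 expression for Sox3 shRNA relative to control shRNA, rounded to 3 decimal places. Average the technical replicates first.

Mean Ct: Jun5 control shRNA 19.710; Jun5 Sox3 shRNA 16.820; B2m control shRNA 19.120; B2m Sox3 shRNA 18.420
ΔCt(control shRNA) = 19.710 − 19.120 = 0.590
ΔCt(Sox3 shRNA) = 16.820 − 18.420 = -1.600
ΔΔCt = -1.600 − 0.590 = -2.190
Fold change = 2^(−(-2.190)) = 2^2.190 = 4.5631

4.563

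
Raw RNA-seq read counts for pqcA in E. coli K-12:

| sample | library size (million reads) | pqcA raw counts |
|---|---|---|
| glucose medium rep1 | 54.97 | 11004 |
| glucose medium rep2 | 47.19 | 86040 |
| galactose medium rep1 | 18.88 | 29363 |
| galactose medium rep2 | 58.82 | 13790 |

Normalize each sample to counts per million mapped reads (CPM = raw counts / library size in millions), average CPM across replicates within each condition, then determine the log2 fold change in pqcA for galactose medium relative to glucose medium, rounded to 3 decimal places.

-0.177

CPM(glucose medium rep1) = 11004 / 54.97 = 200.1819
CPM(glucose medium rep2) = 86040 / 47.19 = 1823.2676
CPM(galactose medium rep1) = 29363 / 18.88 = 1555.2436
CPM(galactose medium rep2) = 13790 / 58.82 = 234.4441
mean CPM(glucose medium) = 1011.7248; mean CPM(galactose medium) = 894.8439
Fold change = 894.8439 / 1011.7248 = 0.88447
log2(0.88447) = -0.1771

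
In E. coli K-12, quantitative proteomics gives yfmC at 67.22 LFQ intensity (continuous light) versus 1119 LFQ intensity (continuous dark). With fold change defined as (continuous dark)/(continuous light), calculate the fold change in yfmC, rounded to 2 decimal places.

16.65

Fold change = 1119 / 67.22 = 16.647
yfmC is upregulated.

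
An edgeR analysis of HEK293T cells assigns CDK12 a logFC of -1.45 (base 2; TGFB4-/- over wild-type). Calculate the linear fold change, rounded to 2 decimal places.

Fold change = 2^(-1.45) = 0.366

0.37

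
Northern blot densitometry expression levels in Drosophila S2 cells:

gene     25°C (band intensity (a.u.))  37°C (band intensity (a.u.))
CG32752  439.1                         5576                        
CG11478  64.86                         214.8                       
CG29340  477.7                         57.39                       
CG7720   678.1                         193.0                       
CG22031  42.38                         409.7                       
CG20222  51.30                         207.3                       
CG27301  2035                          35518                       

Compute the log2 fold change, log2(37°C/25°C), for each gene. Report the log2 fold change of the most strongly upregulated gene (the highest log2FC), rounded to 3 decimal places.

4.125

log2(5576/439.1) = 3.667  (CG32752)
log2(214.8/64.86) = 1.728  (CG11478)
log2(57.39/477.7) = -3.057  (CG29340)
log2(193.0/678.1) = -1.813  (CG7720)
log2(409.7/42.38) = 3.273  (CG22031)
log2(207.3/51.30) = 2.015  (CG20222)
log2(35518/2035) = 4.125  (CG27301)
CG27301 is most strongly upregulated.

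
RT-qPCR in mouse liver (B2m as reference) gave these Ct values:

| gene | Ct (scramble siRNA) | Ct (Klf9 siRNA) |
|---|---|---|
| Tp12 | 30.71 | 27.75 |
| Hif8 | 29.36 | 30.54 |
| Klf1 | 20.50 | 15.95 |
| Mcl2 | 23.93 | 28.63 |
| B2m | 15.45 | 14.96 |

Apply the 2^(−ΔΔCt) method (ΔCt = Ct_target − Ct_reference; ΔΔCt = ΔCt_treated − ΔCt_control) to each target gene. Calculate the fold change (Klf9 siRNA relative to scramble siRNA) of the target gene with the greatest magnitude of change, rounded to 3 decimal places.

0.027

Tp12: ΔΔCt = (27.75−14.96) − (30.71−15.45) = 12.79 − 15.26 = -2.47; fold change = 2^2.47 = 5.540
Hif8: ΔΔCt = (30.54−14.96) − (29.36−15.45) = 15.58 − 13.91 = 1.67; fold change = 2^-1.67 = 0.314
Klf1: ΔΔCt = (15.95−14.96) − (20.50−15.45) = 0.99 − 5.05 = -4.06; fold change = 2^4.06 = 16.679
Mcl2: ΔΔCt = (28.63−14.96) − (23.93−15.45) = 13.67 − 8.48 = 5.19; fold change = 2^-5.19 = 0.027
Mcl2 has the largest |ΔΔCt| = 5.19.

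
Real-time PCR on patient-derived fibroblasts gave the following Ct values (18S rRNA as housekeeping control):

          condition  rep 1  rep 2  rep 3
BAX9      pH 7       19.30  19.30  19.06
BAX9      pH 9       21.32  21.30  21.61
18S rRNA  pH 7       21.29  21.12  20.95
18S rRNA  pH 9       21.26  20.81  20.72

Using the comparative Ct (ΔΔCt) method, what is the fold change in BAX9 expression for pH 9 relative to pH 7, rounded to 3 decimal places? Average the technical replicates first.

0.192

Mean Ct: BAX9 pH 7 19.220; BAX9 pH 9 21.410; 18S rRNA pH 7 21.120; 18S rRNA pH 9 20.930
ΔCt(pH 7) = 19.220 − 21.120 = -1.900
ΔCt(pH 9) = 21.410 − 20.930 = 0.480
ΔΔCt = 0.480 − (-1.900) = 2.380
Fold change = 2^(−2.380) = 0.1921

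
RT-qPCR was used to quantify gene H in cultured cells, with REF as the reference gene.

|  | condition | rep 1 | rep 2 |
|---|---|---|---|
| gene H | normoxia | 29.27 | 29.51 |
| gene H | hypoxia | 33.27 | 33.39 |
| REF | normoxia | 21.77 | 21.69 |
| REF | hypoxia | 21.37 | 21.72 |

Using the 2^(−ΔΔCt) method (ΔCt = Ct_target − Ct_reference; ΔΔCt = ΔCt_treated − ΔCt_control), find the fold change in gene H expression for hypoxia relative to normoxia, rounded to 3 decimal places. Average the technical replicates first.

Mean Ct: gene H normoxia 29.390; gene H hypoxia 33.330; REF normoxia 21.730; REF hypoxia 21.545
ΔCt(normoxia) = 29.390 − 21.730 = 7.660
ΔCt(hypoxia) = 33.330 − 21.545 = 11.785
ΔΔCt = 11.785 − 7.660 = 4.125
Fold change = 2^(−4.125) = 0.0573

0.057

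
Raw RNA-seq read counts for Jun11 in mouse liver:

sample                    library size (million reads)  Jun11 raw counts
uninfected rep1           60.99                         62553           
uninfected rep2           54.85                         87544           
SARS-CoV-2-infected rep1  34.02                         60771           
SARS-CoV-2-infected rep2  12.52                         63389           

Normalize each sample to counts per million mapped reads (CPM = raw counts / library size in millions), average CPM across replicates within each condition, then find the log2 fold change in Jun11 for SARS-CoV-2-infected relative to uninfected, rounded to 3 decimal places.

1.385

CPM(uninfected rep1) = 62553 / 60.99 = 1025.6272
CPM(uninfected rep2) = 87544 / 54.85 = 1596.0620
CPM(SARS-CoV-2-infected rep1) = 60771 / 34.02 = 1786.3316
CPM(SARS-CoV-2-infected rep2) = 63389 / 12.52 = 5063.0192
mean CPM(uninfected) = 1310.8446; mean CPM(SARS-CoV-2-infected) = 3424.6754
Fold change = 3424.6754 / 1310.8446 = 2.61257
log2(2.61257) = 1.3855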